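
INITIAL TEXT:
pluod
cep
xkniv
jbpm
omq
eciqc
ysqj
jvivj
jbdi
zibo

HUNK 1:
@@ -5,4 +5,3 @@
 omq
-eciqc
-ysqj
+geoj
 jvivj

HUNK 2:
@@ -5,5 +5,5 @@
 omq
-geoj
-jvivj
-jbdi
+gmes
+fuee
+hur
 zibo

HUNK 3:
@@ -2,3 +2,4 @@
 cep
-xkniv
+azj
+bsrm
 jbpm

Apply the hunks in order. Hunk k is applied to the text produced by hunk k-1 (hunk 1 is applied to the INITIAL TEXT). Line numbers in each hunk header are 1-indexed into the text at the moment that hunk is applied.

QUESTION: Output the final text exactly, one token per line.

Hunk 1: at line 5 remove [eciqc,ysqj] add [geoj] -> 9 lines: pluod cep xkniv jbpm omq geoj jvivj jbdi zibo
Hunk 2: at line 5 remove [geoj,jvivj,jbdi] add [gmes,fuee,hur] -> 9 lines: pluod cep xkniv jbpm omq gmes fuee hur zibo
Hunk 3: at line 2 remove [xkniv] add [azj,bsrm] -> 10 lines: pluod cep azj bsrm jbpm omq gmes fuee hur zibo

Answer: pluod
cep
azj
bsrm
jbpm
omq
gmes
fuee
hur
zibo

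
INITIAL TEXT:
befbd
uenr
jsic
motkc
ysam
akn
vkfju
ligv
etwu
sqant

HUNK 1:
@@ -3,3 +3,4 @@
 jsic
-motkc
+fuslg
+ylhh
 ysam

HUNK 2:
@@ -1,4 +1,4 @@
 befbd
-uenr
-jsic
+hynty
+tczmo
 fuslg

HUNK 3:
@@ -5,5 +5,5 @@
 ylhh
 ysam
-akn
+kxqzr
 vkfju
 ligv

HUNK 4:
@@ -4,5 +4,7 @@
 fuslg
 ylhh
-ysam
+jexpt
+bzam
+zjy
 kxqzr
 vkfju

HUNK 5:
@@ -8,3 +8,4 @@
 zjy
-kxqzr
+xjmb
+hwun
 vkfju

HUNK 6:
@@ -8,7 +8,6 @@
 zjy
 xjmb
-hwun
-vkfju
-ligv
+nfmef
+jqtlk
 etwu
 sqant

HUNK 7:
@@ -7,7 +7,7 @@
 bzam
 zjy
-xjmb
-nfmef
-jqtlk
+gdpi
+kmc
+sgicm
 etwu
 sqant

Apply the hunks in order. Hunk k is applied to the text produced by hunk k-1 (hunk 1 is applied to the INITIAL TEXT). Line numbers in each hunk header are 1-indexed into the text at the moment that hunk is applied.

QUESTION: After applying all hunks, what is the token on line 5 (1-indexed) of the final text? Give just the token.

Hunk 1: at line 3 remove [motkc] add [fuslg,ylhh] -> 11 lines: befbd uenr jsic fuslg ylhh ysam akn vkfju ligv etwu sqant
Hunk 2: at line 1 remove [uenr,jsic] add [hynty,tczmo] -> 11 lines: befbd hynty tczmo fuslg ylhh ysam akn vkfju ligv etwu sqant
Hunk 3: at line 5 remove [akn] add [kxqzr] -> 11 lines: befbd hynty tczmo fuslg ylhh ysam kxqzr vkfju ligv etwu sqant
Hunk 4: at line 4 remove [ysam] add [jexpt,bzam,zjy] -> 13 lines: befbd hynty tczmo fuslg ylhh jexpt bzam zjy kxqzr vkfju ligv etwu sqant
Hunk 5: at line 8 remove [kxqzr] add [xjmb,hwun] -> 14 lines: befbd hynty tczmo fuslg ylhh jexpt bzam zjy xjmb hwun vkfju ligv etwu sqant
Hunk 6: at line 8 remove [hwun,vkfju,ligv] add [nfmef,jqtlk] -> 13 lines: befbd hynty tczmo fuslg ylhh jexpt bzam zjy xjmb nfmef jqtlk etwu sqant
Hunk 7: at line 7 remove [xjmb,nfmef,jqtlk] add [gdpi,kmc,sgicm] -> 13 lines: befbd hynty tczmo fuslg ylhh jexpt bzam zjy gdpi kmc sgicm etwu sqant
Final line 5: ylhh

Answer: ylhh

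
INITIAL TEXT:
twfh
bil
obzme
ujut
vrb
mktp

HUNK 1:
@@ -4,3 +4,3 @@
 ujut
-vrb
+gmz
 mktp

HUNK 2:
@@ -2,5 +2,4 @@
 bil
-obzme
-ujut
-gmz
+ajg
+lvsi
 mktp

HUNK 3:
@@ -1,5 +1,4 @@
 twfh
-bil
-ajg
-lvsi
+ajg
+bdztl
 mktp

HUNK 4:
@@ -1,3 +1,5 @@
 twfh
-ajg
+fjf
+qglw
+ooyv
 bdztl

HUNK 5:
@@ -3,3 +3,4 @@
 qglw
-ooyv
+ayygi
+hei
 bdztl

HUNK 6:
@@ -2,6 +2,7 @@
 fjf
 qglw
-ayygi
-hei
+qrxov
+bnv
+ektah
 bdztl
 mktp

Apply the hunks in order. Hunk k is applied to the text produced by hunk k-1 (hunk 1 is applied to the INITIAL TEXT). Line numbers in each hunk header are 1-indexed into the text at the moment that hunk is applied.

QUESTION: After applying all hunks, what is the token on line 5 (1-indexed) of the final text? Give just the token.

Hunk 1: at line 4 remove [vrb] add [gmz] -> 6 lines: twfh bil obzme ujut gmz mktp
Hunk 2: at line 2 remove [obzme,ujut,gmz] add [ajg,lvsi] -> 5 lines: twfh bil ajg lvsi mktp
Hunk 3: at line 1 remove [bil,ajg,lvsi] add [ajg,bdztl] -> 4 lines: twfh ajg bdztl mktp
Hunk 4: at line 1 remove [ajg] add [fjf,qglw,ooyv] -> 6 lines: twfh fjf qglw ooyv bdztl mktp
Hunk 5: at line 3 remove [ooyv] add [ayygi,hei] -> 7 lines: twfh fjf qglw ayygi hei bdztl mktp
Hunk 6: at line 2 remove [ayygi,hei] add [qrxov,bnv,ektah] -> 8 lines: twfh fjf qglw qrxov bnv ektah bdztl mktp
Final line 5: bnv

Answer: bnv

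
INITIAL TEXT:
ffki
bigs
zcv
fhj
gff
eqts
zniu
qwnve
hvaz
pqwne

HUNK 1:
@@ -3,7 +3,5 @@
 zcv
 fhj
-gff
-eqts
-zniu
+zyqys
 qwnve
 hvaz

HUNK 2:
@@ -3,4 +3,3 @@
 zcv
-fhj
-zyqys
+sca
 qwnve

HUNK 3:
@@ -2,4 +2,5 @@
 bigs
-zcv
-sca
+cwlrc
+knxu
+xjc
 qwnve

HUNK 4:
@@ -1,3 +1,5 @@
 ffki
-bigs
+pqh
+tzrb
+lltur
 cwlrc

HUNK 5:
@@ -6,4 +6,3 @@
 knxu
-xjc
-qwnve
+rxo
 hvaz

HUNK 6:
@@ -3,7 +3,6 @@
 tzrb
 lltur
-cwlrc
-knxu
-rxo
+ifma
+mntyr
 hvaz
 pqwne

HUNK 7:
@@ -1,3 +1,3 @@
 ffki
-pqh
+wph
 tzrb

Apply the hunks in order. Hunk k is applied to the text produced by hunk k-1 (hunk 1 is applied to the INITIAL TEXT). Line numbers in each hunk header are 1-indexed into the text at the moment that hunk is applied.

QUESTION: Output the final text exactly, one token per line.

Answer: ffki
wph
tzrb
lltur
ifma
mntyr
hvaz
pqwne

Derivation:
Hunk 1: at line 3 remove [gff,eqts,zniu] add [zyqys] -> 8 lines: ffki bigs zcv fhj zyqys qwnve hvaz pqwne
Hunk 2: at line 3 remove [fhj,zyqys] add [sca] -> 7 lines: ffki bigs zcv sca qwnve hvaz pqwne
Hunk 3: at line 2 remove [zcv,sca] add [cwlrc,knxu,xjc] -> 8 lines: ffki bigs cwlrc knxu xjc qwnve hvaz pqwne
Hunk 4: at line 1 remove [bigs] add [pqh,tzrb,lltur] -> 10 lines: ffki pqh tzrb lltur cwlrc knxu xjc qwnve hvaz pqwne
Hunk 5: at line 6 remove [xjc,qwnve] add [rxo] -> 9 lines: ffki pqh tzrb lltur cwlrc knxu rxo hvaz pqwne
Hunk 6: at line 3 remove [cwlrc,knxu,rxo] add [ifma,mntyr] -> 8 lines: ffki pqh tzrb lltur ifma mntyr hvaz pqwne
Hunk 7: at line 1 remove [pqh] add [wph] -> 8 lines: ffki wph tzrb lltur ifma mntyr hvaz pqwne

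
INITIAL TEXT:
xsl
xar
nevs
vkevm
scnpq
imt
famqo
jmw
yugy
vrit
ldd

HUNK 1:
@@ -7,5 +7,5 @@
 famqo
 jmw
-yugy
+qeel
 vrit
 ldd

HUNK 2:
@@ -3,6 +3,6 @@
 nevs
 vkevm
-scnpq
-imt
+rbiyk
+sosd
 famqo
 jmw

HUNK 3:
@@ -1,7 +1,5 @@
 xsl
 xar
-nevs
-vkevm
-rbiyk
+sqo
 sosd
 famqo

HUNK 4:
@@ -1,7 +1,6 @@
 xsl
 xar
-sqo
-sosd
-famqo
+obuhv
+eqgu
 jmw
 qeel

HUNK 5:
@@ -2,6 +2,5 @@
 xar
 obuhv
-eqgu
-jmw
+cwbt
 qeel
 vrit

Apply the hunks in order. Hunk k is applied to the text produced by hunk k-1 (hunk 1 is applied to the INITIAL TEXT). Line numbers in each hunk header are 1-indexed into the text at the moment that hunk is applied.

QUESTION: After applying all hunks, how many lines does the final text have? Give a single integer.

Hunk 1: at line 7 remove [yugy] add [qeel] -> 11 lines: xsl xar nevs vkevm scnpq imt famqo jmw qeel vrit ldd
Hunk 2: at line 3 remove [scnpq,imt] add [rbiyk,sosd] -> 11 lines: xsl xar nevs vkevm rbiyk sosd famqo jmw qeel vrit ldd
Hunk 3: at line 1 remove [nevs,vkevm,rbiyk] add [sqo] -> 9 lines: xsl xar sqo sosd famqo jmw qeel vrit ldd
Hunk 4: at line 1 remove [sqo,sosd,famqo] add [obuhv,eqgu] -> 8 lines: xsl xar obuhv eqgu jmw qeel vrit ldd
Hunk 5: at line 2 remove [eqgu,jmw] add [cwbt] -> 7 lines: xsl xar obuhv cwbt qeel vrit ldd
Final line count: 7

Answer: 7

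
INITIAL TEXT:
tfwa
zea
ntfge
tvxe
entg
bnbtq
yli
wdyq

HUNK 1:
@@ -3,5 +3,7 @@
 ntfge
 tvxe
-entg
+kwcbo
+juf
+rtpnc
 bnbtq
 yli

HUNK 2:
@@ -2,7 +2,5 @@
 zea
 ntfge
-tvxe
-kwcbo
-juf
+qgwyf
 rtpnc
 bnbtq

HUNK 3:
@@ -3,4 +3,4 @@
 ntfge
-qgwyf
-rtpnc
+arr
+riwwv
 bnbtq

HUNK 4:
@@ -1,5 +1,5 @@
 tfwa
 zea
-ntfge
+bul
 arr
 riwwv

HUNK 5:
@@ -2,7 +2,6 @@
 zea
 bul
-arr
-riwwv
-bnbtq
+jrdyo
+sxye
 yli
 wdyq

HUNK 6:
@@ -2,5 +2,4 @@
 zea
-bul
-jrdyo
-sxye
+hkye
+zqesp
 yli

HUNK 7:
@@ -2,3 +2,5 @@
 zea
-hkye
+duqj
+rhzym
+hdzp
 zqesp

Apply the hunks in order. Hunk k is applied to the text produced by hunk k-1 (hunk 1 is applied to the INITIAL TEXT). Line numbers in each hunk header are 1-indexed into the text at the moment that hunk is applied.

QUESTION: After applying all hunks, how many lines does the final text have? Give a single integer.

Answer: 8

Derivation:
Hunk 1: at line 3 remove [entg] add [kwcbo,juf,rtpnc] -> 10 lines: tfwa zea ntfge tvxe kwcbo juf rtpnc bnbtq yli wdyq
Hunk 2: at line 2 remove [tvxe,kwcbo,juf] add [qgwyf] -> 8 lines: tfwa zea ntfge qgwyf rtpnc bnbtq yli wdyq
Hunk 3: at line 3 remove [qgwyf,rtpnc] add [arr,riwwv] -> 8 lines: tfwa zea ntfge arr riwwv bnbtq yli wdyq
Hunk 4: at line 1 remove [ntfge] add [bul] -> 8 lines: tfwa zea bul arr riwwv bnbtq yli wdyq
Hunk 5: at line 2 remove [arr,riwwv,bnbtq] add [jrdyo,sxye] -> 7 lines: tfwa zea bul jrdyo sxye yli wdyq
Hunk 6: at line 2 remove [bul,jrdyo,sxye] add [hkye,zqesp] -> 6 lines: tfwa zea hkye zqesp yli wdyq
Hunk 7: at line 2 remove [hkye] add [duqj,rhzym,hdzp] -> 8 lines: tfwa zea duqj rhzym hdzp zqesp yli wdyq
Final line count: 8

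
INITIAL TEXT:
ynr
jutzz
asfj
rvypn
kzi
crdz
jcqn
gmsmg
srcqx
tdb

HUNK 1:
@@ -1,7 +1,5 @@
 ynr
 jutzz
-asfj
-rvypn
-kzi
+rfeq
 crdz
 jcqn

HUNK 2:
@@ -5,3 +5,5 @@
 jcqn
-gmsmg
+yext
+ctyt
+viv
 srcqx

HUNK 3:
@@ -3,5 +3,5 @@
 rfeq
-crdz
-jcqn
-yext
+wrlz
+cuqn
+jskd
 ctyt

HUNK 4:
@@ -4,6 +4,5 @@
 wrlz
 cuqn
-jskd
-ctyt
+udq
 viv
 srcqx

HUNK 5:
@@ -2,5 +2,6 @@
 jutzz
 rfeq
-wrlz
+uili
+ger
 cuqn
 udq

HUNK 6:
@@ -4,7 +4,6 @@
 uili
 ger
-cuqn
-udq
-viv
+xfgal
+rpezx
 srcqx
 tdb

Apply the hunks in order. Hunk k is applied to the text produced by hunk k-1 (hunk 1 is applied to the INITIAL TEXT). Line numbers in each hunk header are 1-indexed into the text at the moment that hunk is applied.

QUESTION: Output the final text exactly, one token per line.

Hunk 1: at line 1 remove [asfj,rvypn,kzi] add [rfeq] -> 8 lines: ynr jutzz rfeq crdz jcqn gmsmg srcqx tdb
Hunk 2: at line 5 remove [gmsmg] add [yext,ctyt,viv] -> 10 lines: ynr jutzz rfeq crdz jcqn yext ctyt viv srcqx tdb
Hunk 3: at line 3 remove [crdz,jcqn,yext] add [wrlz,cuqn,jskd] -> 10 lines: ynr jutzz rfeq wrlz cuqn jskd ctyt viv srcqx tdb
Hunk 4: at line 4 remove [jskd,ctyt] add [udq] -> 9 lines: ynr jutzz rfeq wrlz cuqn udq viv srcqx tdb
Hunk 5: at line 2 remove [wrlz] add [uili,ger] -> 10 lines: ynr jutzz rfeq uili ger cuqn udq viv srcqx tdb
Hunk 6: at line 4 remove [cuqn,udq,viv] add [xfgal,rpezx] -> 9 lines: ynr jutzz rfeq uili ger xfgal rpezx srcqx tdb

Answer: ynr
jutzz
rfeq
uili
ger
xfgal
rpezx
srcqx
tdb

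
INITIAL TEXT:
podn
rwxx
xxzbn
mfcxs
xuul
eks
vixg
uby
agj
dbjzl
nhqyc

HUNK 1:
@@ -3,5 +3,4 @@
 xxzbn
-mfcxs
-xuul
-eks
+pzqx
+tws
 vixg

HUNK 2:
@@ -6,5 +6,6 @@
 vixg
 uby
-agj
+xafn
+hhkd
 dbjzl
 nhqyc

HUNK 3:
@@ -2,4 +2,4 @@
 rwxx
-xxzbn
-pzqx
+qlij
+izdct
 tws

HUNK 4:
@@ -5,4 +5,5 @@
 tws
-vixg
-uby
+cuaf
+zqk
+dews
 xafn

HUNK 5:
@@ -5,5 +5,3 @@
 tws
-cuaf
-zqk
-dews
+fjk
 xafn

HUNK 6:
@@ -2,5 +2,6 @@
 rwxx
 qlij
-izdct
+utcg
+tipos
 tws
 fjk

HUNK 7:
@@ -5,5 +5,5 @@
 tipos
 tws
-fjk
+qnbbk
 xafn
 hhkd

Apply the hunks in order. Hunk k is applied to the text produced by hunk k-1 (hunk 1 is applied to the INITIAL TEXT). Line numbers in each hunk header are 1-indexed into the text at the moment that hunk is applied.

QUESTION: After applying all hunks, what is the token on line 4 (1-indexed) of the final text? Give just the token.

Hunk 1: at line 3 remove [mfcxs,xuul,eks] add [pzqx,tws] -> 10 lines: podn rwxx xxzbn pzqx tws vixg uby agj dbjzl nhqyc
Hunk 2: at line 6 remove [agj] add [xafn,hhkd] -> 11 lines: podn rwxx xxzbn pzqx tws vixg uby xafn hhkd dbjzl nhqyc
Hunk 3: at line 2 remove [xxzbn,pzqx] add [qlij,izdct] -> 11 lines: podn rwxx qlij izdct tws vixg uby xafn hhkd dbjzl nhqyc
Hunk 4: at line 5 remove [vixg,uby] add [cuaf,zqk,dews] -> 12 lines: podn rwxx qlij izdct tws cuaf zqk dews xafn hhkd dbjzl nhqyc
Hunk 5: at line 5 remove [cuaf,zqk,dews] add [fjk] -> 10 lines: podn rwxx qlij izdct tws fjk xafn hhkd dbjzl nhqyc
Hunk 6: at line 2 remove [izdct] add [utcg,tipos] -> 11 lines: podn rwxx qlij utcg tipos tws fjk xafn hhkd dbjzl nhqyc
Hunk 7: at line 5 remove [fjk] add [qnbbk] -> 11 lines: podn rwxx qlij utcg tipos tws qnbbk xafn hhkd dbjzl nhqyc
Final line 4: utcg

Answer: utcg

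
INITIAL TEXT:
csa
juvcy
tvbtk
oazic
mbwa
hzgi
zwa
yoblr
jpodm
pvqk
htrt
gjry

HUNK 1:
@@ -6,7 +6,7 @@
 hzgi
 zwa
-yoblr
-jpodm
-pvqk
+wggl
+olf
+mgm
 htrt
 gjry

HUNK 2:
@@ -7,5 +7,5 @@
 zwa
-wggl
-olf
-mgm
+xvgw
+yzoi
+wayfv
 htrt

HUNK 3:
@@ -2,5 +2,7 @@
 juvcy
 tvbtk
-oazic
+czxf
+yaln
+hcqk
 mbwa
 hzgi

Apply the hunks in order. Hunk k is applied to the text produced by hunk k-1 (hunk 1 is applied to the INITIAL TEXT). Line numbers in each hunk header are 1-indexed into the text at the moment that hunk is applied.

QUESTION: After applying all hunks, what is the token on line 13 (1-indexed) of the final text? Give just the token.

Hunk 1: at line 6 remove [yoblr,jpodm,pvqk] add [wggl,olf,mgm] -> 12 lines: csa juvcy tvbtk oazic mbwa hzgi zwa wggl olf mgm htrt gjry
Hunk 2: at line 7 remove [wggl,olf,mgm] add [xvgw,yzoi,wayfv] -> 12 lines: csa juvcy tvbtk oazic mbwa hzgi zwa xvgw yzoi wayfv htrt gjry
Hunk 3: at line 2 remove [oazic] add [czxf,yaln,hcqk] -> 14 lines: csa juvcy tvbtk czxf yaln hcqk mbwa hzgi zwa xvgw yzoi wayfv htrt gjry
Final line 13: htrt

Answer: htrt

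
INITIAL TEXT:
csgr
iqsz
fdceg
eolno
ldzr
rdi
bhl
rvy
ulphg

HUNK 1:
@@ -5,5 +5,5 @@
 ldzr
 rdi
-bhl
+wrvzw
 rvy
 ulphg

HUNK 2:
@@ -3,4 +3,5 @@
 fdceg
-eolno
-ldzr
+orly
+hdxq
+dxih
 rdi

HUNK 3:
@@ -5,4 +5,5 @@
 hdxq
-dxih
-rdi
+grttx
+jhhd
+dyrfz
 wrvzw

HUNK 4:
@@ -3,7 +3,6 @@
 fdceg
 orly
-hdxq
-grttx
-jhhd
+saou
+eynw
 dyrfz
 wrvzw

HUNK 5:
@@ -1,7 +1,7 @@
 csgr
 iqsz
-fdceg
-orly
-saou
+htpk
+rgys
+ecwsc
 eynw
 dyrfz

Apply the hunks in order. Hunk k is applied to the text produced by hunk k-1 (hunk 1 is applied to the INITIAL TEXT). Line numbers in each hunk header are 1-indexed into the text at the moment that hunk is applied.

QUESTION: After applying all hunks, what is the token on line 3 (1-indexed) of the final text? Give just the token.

Answer: htpk

Derivation:
Hunk 1: at line 5 remove [bhl] add [wrvzw] -> 9 lines: csgr iqsz fdceg eolno ldzr rdi wrvzw rvy ulphg
Hunk 2: at line 3 remove [eolno,ldzr] add [orly,hdxq,dxih] -> 10 lines: csgr iqsz fdceg orly hdxq dxih rdi wrvzw rvy ulphg
Hunk 3: at line 5 remove [dxih,rdi] add [grttx,jhhd,dyrfz] -> 11 lines: csgr iqsz fdceg orly hdxq grttx jhhd dyrfz wrvzw rvy ulphg
Hunk 4: at line 3 remove [hdxq,grttx,jhhd] add [saou,eynw] -> 10 lines: csgr iqsz fdceg orly saou eynw dyrfz wrvzw rvy ulphg
Hunk 5: at line 1 remove [fdceg,orly,saou] add [htpk,rgys,ecwsc] -> 10 lines: csgr iqsz htpk rgys ecwsc eynw dyrfz wrvzw rvy ulphg
Final line 3: htpk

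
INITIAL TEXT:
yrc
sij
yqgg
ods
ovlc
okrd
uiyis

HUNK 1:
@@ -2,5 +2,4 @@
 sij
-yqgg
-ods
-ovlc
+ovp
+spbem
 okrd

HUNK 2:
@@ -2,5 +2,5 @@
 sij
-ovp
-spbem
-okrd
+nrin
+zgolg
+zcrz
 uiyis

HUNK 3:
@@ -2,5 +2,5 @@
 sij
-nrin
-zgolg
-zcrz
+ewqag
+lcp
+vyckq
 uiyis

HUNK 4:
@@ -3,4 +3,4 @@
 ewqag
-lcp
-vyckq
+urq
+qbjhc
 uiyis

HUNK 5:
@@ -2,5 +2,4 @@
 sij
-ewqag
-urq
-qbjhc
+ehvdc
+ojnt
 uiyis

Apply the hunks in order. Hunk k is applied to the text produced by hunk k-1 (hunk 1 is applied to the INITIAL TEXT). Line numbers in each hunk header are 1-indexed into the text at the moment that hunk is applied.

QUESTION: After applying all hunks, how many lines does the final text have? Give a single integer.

Hunk 1: at line 2 remove [yqgg,ods,ovlc] add [ovp,spbem] -> 6 lines: yrc sij ovp spbem okrd uiyis
Hunk 2: at line 2 remove [ovp,spbem,okrd] add [nrin,zgolg,zcrz] -> 6 lines: yrc sij nrin zgolg zcrz uiyis
Hunk 3: at line 2 remove [nrin,zgolg,zcrz] add [ewqag,lcp,vyckq] -> 6 lines: yrc sij ewqag lcp vyckq uiyis
Hunk 4: at line 3 remove [lcp,vyckq] add [urq,qbjhc] -> 6 lines: yrc sij ewqag urq qbjhc uiyis
Hunk 5: at line 2 remove [ewqag,urq,qbjhc] add [ehvdc,ojnt] -> 5 lines: yrc sij ehvdc ojnt uiyis
Final line count: 5

Answer: 5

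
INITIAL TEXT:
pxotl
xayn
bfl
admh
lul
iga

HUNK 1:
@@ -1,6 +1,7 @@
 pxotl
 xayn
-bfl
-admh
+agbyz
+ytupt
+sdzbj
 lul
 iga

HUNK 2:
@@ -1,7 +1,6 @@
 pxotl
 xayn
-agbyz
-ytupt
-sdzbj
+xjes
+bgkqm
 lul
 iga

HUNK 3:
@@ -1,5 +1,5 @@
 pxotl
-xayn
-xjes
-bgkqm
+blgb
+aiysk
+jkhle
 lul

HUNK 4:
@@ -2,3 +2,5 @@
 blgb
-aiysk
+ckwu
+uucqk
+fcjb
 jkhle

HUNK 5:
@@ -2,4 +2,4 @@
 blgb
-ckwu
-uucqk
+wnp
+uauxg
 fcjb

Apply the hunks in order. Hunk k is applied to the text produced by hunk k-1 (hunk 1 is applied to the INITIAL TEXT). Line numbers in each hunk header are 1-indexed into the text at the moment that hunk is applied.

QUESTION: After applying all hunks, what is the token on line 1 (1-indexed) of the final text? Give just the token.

Hunk 1: at line 1 remove [bfl,admh] add [agbyz,ytupt,sdzbj] -> 7 lines: pxotl xayn agbyz ytupt sdzbj lul iga
Hunk 2: at line 1 remove [agbyz,ytupt,sdzbj] add [xjes,bgkqm] -> 6 lines: pxotl xayn xjes bgkqm lul iga
Hunk 3: at line 1 remove [xayn,xjes,bgkqm] add [blgb,aiysk,jkhle] -> 6 lines: pxotl blgb aiysk jkhle lul iga
Hunk 4: at line 2 remove [aiysk] add [ckwu,uucqk,fcjb] -> 8 lines: pxotl blgb ckwu uucqk fcjb jkhle lul iga
Hunk 5: at line 2 remove [ckwu,uucqk] add [wnp,uauxg] -> 8 lines: pxotl blgb wnp uauxg fcjb jkhle lul iga
Final line 1: pxotl

Answer: pxotl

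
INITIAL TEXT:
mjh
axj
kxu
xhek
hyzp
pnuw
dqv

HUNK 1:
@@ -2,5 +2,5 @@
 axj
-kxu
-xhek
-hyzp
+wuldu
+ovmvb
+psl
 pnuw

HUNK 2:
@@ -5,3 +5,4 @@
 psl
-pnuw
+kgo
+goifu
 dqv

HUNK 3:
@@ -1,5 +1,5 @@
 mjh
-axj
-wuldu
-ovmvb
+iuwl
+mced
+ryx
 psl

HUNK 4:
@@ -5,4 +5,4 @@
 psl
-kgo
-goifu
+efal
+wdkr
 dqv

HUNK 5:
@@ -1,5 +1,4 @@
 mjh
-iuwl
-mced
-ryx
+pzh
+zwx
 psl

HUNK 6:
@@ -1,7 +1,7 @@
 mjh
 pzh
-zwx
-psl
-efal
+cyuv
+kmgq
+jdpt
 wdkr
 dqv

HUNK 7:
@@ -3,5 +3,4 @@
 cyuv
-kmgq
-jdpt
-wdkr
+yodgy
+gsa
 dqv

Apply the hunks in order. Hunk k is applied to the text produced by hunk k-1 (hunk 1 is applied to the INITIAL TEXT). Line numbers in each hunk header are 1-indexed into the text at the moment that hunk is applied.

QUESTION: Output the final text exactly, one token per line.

Answer: mjh
pzh
cyuv
yodgy
gsa
dqv

Derivation:
Hunk 1: at line 2 remove [kxu,xhek,hyzp] add [wuldu,ovmvb,psl] -> 7 lines: mjh axj wuldu ovmvb psl pnuw dqv
Hunk 2: at line 5 remove [pnuw] add [kgo,goifu] -> 8 lines: mjh axj wuldu ovmvb psl kgo goifu dqv
Hunk 3: at line 1 remove [axj,wuldu,ovmvb] add [iuwl,mced,ryx] -> 8 lines: mjh iuwl mced ryx psl kgo goifu dqv
Hunk 4: at line 5 remove [kgo,goifu] add [efal,wdkr] -> 8 lines: mjh iuwl mced ryx psl efal wdkr dqv
Hunk 5: at line 1 remove [iuwl,mced,ryx] add [pzh,zwx] -> 7 lines: mjh pzh zwx psl efal wdkr dqv
Hunk 6: at line 1 remove [zwx,psl,efal] add [cyuv,kmgq,jdpt] -> 7 lines: mjh pzh cyuv kmgq jdpt wdkr dqv
Hunk 7: at line 3 remove [kmgq,jdpt,wdkr] add [yodgy,gsa] -> 6 lines: mjh pzh cyuv yodgy gsa dqv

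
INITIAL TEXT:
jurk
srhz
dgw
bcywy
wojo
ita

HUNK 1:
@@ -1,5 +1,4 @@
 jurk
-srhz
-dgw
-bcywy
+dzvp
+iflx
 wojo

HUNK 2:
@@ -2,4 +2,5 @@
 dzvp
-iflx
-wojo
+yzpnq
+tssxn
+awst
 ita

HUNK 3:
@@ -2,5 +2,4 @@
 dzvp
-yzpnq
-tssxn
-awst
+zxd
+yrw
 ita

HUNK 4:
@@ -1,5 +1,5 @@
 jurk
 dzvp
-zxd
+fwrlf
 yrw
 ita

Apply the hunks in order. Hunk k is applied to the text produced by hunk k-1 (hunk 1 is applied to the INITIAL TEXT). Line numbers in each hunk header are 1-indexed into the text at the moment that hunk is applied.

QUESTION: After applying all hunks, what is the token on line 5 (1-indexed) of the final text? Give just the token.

Hunk 1: at line 1 remove [srhz,dgw,bcywy] add [dzvp,iflx] -> 5 lines: jurk dzvp iflx wojo ita
Hunk 2: at line 2 remove [iflx,wojo] add [yzpnq,tssxn,awst] -> 6 lines: jurk dzvp yzpnq tssxn awst ita
Hunk 3: at line 2 remove [yzpnq,tssxn,awst] add [zxd,yrw] -> 5 lines: jurk dzvp zxd yrw ita
Hunk 4: at line 1 remove [zxd] add [fwrlf] -> 5 lines: jurk dzvp fwrlf yrw ita
Final line 5: ita

Answer: ita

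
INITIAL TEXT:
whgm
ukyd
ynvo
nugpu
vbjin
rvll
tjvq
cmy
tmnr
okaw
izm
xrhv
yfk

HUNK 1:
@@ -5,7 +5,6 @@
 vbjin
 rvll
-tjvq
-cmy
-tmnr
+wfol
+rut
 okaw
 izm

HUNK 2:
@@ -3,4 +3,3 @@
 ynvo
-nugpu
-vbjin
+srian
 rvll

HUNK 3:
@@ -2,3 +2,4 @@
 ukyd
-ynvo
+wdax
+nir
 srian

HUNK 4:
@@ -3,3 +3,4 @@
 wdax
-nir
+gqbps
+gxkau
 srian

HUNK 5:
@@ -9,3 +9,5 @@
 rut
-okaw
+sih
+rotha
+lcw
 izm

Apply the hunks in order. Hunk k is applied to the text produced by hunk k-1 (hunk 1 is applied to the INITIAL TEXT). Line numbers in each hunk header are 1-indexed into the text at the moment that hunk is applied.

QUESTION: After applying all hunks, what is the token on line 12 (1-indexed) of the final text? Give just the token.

Answer: lcw

Derivation:
Hunk 1: at line 5 remove [tjvq,cmy,tmnr] add [wfol,rut] -> 12 lines: whgm ukyd ynvo nugpu vbjin rvll wfol rut okaw izm xrhv yfk
Hunk 2: at line 3 remove [nugpu,vbjin] add [srian] -> 11 lines: whgm ukyd ynvo srian rvll wfol rut okaw izm xrhv yfk
Hunk 3: at line 2 remove [ynvo] add [wdax,nir] -> 12 lines: whgm ukyd wdax nir srian rvll wfol rut okaw izm xrhv yfk
Hunk 4: at line 3 remove [nir] add [gqbps,gxkau] -> 13 lines: whgm ukyd wdax gqbps gxkau srian rvll wfol rut okaw izm xrhv yfk
Hunk 5: at line 9 remove [okaw] add [sih,rotha,lcw] -> 15 lines: whgm ukyd wdax gqbps gxkau srian rvll wfol rut sih rotha lcw izm xrhv yfk
Final line 12: lcw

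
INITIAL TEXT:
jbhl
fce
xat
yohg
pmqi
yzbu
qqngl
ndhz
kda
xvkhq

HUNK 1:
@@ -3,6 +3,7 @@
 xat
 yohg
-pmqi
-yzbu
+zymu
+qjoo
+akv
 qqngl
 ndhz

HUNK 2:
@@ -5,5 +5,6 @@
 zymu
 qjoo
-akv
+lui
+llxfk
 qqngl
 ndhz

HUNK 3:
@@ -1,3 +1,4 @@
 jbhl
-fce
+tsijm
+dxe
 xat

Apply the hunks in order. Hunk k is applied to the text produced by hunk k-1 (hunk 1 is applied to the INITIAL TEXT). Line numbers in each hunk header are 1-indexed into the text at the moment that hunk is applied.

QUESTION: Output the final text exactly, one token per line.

Answer: jbhl
tsijm
dxe
xat
yohg
zymu
qjoo
lui
llxfk
qqngl
ndhz
kda
xvkhq

Derivation:
Hunk 1: at line 3 remove [pmqi,yzbu] add [zymu,qjoo,akv] -> 11 lines: jbhl fce xat yohg zymu qjoo akv qqngl ndhz kda xvkhq
Hunk 2: at line 5 remove [akv] add [lui,llxfk] -> 12 lines: jbhl fce xat yohg zymu qjoo lui llxfk qqngl ndhz kda xvkhq
Hunk 3: at line 1 remove [fce] add [tsijm,dxe] -> 13 lines: jbhl tsijm dxe xat yohg zymu qjoo lui llxfk qqngl ndhz kda xvkhq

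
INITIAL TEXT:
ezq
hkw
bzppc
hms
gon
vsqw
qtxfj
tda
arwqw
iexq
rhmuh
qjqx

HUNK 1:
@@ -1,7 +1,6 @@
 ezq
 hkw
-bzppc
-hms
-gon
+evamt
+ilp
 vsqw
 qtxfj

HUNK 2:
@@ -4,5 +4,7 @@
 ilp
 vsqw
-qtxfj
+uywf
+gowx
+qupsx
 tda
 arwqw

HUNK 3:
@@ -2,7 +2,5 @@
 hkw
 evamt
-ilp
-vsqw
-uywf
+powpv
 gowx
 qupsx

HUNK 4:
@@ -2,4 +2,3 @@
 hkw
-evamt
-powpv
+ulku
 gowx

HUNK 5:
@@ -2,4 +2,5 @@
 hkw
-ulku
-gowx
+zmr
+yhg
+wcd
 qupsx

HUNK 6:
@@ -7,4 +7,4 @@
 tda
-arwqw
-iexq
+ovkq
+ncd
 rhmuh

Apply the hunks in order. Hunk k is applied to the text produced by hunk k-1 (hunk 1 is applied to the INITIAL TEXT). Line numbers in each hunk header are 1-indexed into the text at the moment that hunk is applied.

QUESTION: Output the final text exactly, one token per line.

Answer: ezq
hkw
zmr
yhg
wcd
qupsx
tda
ovkq
ncd
rhmuh
qjqx

Derivation:
Hunk 1: at line 1 remove [bzppc,hms,gon] add [evamt,ilp] -> 11 lines: ezq hkw evamt ilp vsqw qtxfj tda arwqw iexq rhmuh qjqx
Hunk 2: at line 4 remove [qtxfj] add [uywf,gowx,qupsx] -> 13 lines: ezq hkw evamt ilp vsqw uywf gowx qupsx tda arwqw iexq rhmuh qjqx
Hunk 3: at line 2 remove [ilp,vsqw,uywf] add [powpv] -> 11 lines: ezq hkw evamt powpv gowx qupsx tda arwqw iexq rhmuh qjqx
Hunk 4: at line 2 remove [evamt,powpv] add [ulku] -> 10 lines: ezq hkw ulku gowx qupsx tda arwqw iexq rhmuh qjqx
Hunk 5: at line 2 remove [ulku,gowx] add [zmr,yhg,wcd] -> 11 lines: ezq hkw zmr yhg wcd qupsx tda arwqw iexq rhmuh qjqx
Hunk 6: at line 7 remove [arwqw,iexq] add [ovkq,ncd] -> 11 lines: ezq hkw zmr yhg wcd qupsx tda ovkq ncd rhmuh qjqx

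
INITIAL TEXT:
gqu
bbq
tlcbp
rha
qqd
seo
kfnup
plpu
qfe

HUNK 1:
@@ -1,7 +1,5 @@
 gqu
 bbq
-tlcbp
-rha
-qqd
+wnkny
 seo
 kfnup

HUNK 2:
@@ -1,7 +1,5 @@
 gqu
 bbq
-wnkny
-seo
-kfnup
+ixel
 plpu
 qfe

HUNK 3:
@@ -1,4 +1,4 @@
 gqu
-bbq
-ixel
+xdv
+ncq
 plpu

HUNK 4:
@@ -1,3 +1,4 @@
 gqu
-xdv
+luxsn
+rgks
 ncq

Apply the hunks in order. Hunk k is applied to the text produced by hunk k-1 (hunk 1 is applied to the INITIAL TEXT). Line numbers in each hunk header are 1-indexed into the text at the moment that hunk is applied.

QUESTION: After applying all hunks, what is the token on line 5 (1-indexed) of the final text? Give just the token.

Hunk 1: at line 1 remove [tlcbp,rha,qqd] add [wnkny] -> 7 lines: gqu bbq wnkny seo kfnup plpu qfe
Hunk 2: at line 1 remove [wnkny,seo,kfnup] add [ixel] -> 5 lines: gqu bbq ixel plpu qfe
Hunk 3: at line 1 remove [bbq,ixel] add [xdv,ncq] -> 5 lines: gqu xdv ncq plpu qfe
Hunk 4: at line 1 remove [xdv] add [luxsn,rgks] -> 6 lines: gqu luxsn rgks ncq plpu qfe
Final line 5: plpu

Answer: plpu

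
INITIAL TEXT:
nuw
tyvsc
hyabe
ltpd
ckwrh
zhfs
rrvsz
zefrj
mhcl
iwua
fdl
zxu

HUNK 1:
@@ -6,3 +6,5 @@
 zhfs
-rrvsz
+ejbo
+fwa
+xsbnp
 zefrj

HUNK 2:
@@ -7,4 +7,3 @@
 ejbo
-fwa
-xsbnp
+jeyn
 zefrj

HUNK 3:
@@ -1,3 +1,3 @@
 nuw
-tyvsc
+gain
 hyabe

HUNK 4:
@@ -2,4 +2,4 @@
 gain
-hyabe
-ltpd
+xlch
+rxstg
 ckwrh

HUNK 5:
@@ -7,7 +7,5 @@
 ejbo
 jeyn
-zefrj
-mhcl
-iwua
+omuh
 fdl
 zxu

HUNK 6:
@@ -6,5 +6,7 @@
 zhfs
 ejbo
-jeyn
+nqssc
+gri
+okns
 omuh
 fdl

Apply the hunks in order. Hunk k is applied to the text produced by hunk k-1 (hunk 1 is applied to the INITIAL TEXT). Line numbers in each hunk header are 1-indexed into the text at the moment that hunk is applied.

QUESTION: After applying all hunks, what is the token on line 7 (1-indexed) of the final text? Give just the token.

Answer: ejbo

Derivation:
Hunk 1: at line 6 remove [rrvsz] add [ejbo,fwa,xsbnp] -> 14 lines: nuw tyvsc hyabe ltpd ckwrh zhfs ejbo fwa xsbnp zefrj mhcl iwua fdl zxu
Hunk 2: at line 7 remove [fwa,xsbnp] add [jeyn] -> 13 lines: nuw tyvsc hyabe ltpd ckwrh zhfs ejbo jeyn zefrj mhcl iwua fdl zxu
Hunk 3: at line 1 remove [tyvsc] add [gain] -> 13 lines: nuw gain hyabe ltpd ckwrh zhfs ejbo jeyn zefrj mhcl iwua fdl zxu
Hunk 4: at line 2 remove [hyabe,ltpd] add [xlch,rxstg] -> 13 lines: nuw gain xlch rxstg ckwrh zhfs ejbo jeyn zefrj mhcl iwua fdl zxu
Hunk 5: at line 7 remove [zefrj,mhcl,iwua] add [omuh] -> 11 lines: nuw gain xlch rxstg ckwrh zhfs ejbo jeyn omuh fdl zxu
Hunk 6: at line 6 remove [jeyn] add [nqssc,gri,okns] -> 13 lines: nuw gain xlch rxstg ckwrh zhfs ejbo nqssc gri okns omuh fdl zxu
Final line 7: ejbo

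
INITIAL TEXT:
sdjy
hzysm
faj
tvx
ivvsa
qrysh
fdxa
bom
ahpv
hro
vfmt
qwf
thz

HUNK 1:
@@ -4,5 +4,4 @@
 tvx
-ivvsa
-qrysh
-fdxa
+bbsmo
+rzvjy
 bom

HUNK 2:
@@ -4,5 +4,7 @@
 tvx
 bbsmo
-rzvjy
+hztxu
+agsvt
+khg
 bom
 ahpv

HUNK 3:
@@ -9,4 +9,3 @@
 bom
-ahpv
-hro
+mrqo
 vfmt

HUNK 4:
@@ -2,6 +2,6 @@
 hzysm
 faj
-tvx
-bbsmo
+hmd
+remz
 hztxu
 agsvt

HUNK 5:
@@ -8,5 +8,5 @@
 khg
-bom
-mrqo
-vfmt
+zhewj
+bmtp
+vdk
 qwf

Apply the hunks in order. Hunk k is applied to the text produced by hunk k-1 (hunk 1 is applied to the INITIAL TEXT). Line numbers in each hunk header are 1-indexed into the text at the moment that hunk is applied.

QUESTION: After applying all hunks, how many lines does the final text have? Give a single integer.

Answer: 13

Derivation:
Hunk 1: at line 4 remove [ivvsa,qrysh,fdxa] add [bbsmo,rzvjy] -> 12 lines: sdjy hzysm faj tvx bbsmo rzvjy bom ahpv hro vfmt qwf thz
Hunk 2: at line 4 remove [rzvjy] add [hztxu,agsvt,khg] -> 14 lines: sdjy hzysm faj tvx bbsmo hztxu agsvt khg bom ahpv hro vfmt qwf thz
Hunk 3: at line 9 remove [ahpv,hro] add [mrqo] -> 13 lines: sdjy hzysm faj tvx bbsmo hztxu agsvt khg bom mrqo vfmt qwf thz
Hunk 4: at line 2 remove [tvx,bbsmo] add [hmd,remz] -> 13 lines: sdjy hzysm faj hmd remz hztxu agsvt khg bom mrqo vfmt qwf thz
Hunk 5: at line 8 remove [bom,mrqo,vfmt] add [zhewj,bmtp,vdk] -> 13 lines: sdjy hzysm faj hmd remz hztxu agsvt khg zhewj bmtp vdk qwf thz
Final line count: 13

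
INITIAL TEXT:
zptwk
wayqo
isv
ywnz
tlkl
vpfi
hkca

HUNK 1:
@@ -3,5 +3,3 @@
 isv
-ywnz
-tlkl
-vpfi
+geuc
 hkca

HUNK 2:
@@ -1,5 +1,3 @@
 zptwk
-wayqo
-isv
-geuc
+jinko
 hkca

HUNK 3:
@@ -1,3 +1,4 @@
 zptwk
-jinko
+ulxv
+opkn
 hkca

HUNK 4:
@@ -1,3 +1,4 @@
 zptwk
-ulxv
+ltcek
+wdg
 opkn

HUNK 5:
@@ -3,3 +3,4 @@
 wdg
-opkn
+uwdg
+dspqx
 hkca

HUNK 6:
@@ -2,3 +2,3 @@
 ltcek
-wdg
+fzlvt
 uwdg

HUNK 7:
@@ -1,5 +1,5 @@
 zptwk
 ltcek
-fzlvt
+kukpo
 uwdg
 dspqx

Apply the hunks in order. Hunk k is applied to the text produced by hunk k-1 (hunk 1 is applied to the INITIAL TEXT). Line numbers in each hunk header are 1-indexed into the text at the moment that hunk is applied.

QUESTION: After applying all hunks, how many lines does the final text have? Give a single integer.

Answer: 6

Derivation:
Hunk 1: at line 3 remove [ywnz,tlkl,vpfi] add [geuc] -> 5 lines: zptwk wayqo isv geuc hkca
Hunk 2: at line 1 remove [wayqo,isv,geuc] add [jinko] -> 3 lines: zptwk jinko hkca
Hunk 3: at line 1 remove [jinko] add [ulxv,opkn] -> 4 lines: zptwk ulxv opkn hkca
Hunk 4: at line 1 remove [ulxv] add [ltcek,wdg] -> 5 lines: zptwk ltcek wdg opkn hkca
Hunk 5: at line 3 remove [opkn] add [uwdg,dspqx] -> 6 lines: zptwk ltcek wdg uwdg dspqx hkca
Hunk 6: at line 2 remove [wdg] add [fzlvt] -> 6 lines: zptwk ltcek fzlvt uwdg dspqx hkca
Hunk 7: at line 1 remove [fzlvt] add [kukpo] -> 6 lines: zptwk ltcek kukpo uwdg dspqx hkca
Final line count: 6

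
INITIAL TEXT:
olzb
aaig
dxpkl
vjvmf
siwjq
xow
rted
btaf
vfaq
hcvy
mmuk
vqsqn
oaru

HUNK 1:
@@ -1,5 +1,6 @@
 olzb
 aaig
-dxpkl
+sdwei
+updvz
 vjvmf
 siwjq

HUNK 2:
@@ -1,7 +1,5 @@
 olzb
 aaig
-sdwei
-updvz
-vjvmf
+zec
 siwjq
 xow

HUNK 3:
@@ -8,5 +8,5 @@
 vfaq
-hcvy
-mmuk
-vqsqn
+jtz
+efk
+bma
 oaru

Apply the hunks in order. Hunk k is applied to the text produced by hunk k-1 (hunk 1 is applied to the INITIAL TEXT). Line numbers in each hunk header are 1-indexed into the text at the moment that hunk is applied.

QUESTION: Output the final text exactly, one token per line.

Answer: olzb
aaig
zec
siwjq
xow
rted
btaf
vfaq
jtz
efk
bma
oaru

Derivation:
Hunk 1: at line 1 remove [dxpkl] add [sdwei,updvz] -> 14 lines: olzb aaig sdwei updvz vjvmf siwjq xow rted btaf vfaq hcvy mmuk vqsqn oaru
Hunk 2: at line 1 remove [sdwei,updvz,vjvmf] add [zec] -> 12 lines: olzb aaig zec siwjq xow rted btaf vfaq hcvy mmuk vqsqn oaru
Hunk 3: at line 8 remove [hcvy,mmuk,vqsqn] add [jtz,efk,bma] -> 12 lines: olzb aaig zec siwjq xow rted btaf vfaq jtz efk bma oaru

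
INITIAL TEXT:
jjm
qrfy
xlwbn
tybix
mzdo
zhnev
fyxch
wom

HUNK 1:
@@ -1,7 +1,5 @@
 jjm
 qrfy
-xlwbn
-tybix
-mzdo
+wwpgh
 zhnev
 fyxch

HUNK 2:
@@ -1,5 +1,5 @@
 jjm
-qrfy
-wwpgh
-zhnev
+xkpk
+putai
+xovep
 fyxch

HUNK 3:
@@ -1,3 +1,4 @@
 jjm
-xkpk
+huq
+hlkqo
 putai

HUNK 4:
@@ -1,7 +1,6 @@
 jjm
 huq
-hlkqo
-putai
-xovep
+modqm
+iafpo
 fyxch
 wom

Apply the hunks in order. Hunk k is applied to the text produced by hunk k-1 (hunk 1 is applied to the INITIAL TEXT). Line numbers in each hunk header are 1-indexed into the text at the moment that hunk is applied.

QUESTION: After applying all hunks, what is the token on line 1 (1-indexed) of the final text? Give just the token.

Hunk 1: at line 1 remove [xlwbn,tybix,mzdo] add [wwpgh] -> 6 lines: jjm qrfy wwpgh zhnev fyxch wom
Hunk 2: at line 1 remove [qrfy,wwpgh,zhnev] add [xkpk,putai,xovep] -> 6 lines: jjm xkpk putai xovep fyxch wom
Hunk 3: at line 1 remove [xkpk] add [huq,hlkqo] -> 7 lines: jjm huq hlkqo putai xovep fyxch wom
Hunk 4: at line 1 remove [hlkqo,putai,xovep] add [modqm,iafpo] -> 6 lines: jjm huq modqm iafpo fyxch wom
Final line 1: jjm

Answer: jjm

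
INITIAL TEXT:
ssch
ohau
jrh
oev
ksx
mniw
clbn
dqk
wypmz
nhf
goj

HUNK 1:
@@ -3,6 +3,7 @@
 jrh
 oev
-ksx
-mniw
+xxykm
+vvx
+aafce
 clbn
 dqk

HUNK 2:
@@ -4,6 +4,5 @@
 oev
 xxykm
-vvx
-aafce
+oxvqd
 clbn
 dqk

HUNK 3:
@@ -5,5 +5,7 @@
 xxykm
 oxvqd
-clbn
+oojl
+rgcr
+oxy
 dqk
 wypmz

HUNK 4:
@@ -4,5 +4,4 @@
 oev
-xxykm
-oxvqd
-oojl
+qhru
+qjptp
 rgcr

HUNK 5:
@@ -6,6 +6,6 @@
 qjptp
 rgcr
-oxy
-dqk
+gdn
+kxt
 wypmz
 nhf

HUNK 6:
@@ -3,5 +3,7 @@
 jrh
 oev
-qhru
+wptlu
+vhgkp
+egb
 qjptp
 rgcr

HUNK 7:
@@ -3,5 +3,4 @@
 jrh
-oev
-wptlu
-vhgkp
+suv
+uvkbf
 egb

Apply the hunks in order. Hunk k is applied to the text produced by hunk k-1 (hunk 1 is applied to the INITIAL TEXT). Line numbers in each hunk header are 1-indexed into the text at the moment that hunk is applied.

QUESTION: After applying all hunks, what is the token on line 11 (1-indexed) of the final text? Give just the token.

Answer: wypmz

Derivation:
Hunk 1: at line 3 remove [ksx,mniw] add [xxykm,vvx,aafce] -> 12 lines: ssch ohau jrh oev xxykm vvx aafce clbn dqk wypmz nhf goj
Hunk 2: at line 4 remove [vvx,aafce] add [oxvqd] -> 11 lines: ssch ohau jrh oev xxykm oxvqd clbn dqk wypmz nhf goj
Hunk 3: at line 5 remove [clbn] add [oojl,rgcr,oxy] -> 13 lines: ssch ohau jrh oev xxykm oxvqd oojl rgcr oxy dqk wypmz nhf goj
Hunk 4: at line 4 remove [xxykm,oxvqd,oojl] add [qhru,qjptp] -> 12 lines: ssch ohau jrh oev qhru qjptp rgcr oxy dqk wypmz nhf goj
Hunk 5: at line 6 remove [oxy,dqk] add [gdn,kxt] -> 12 lines: ssch ohau jrh oev qhru qjptp rgcr gdn kxt wypmz nhf goj
Hunk 6: at line 3 remove [qhru] add [wptlu,vhgkp,egb] -> 14 lines: ssch ohau jrh oev wptlu vhgkp egb qjptp rgcr gdn kxt wypmz nhf goj
Hunk 7: at line 3 remove [oev,wptlu,vhgkp] add [suv,uvkbf] -> 13 lines: ssch ohau jrh suv uvkbf egb qjptp rgcr gdn kxt wypmz nhf goj
Final line 11: wypmz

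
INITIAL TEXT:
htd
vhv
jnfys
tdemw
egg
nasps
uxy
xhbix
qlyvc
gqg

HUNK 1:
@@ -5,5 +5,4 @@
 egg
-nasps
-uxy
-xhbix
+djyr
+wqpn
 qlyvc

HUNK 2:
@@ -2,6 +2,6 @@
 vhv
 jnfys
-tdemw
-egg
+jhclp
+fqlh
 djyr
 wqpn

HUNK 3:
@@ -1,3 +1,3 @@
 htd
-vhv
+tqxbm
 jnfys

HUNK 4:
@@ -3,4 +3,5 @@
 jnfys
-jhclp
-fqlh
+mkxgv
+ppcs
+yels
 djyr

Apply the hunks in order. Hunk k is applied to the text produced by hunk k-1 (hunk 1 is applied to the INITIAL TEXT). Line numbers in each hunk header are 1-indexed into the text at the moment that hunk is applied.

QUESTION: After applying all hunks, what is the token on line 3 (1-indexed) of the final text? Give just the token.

Answer: jnfys

Derivation:
Hunk 1: at line 5 remove [nasps,uxy,xhbix] add [djyr,wqpn] -> 9 lines: htd vhv jnfys tdemw egg djyr wqpn qlyvc gqg
Hunk 2: at line 2 remove [tdemw,egg] add [jhclp,fqlh] -> 9 lines: htd vhv jnfys jhclp fqlh djyr wqpn qlyvc gqg
Hunk 3: at line 1 remove [vhv] add [tqxbm] -> 9 lines: htd tqxbm jnfys jhclp fqlh djyr wqpn qlyvc gqg
Hunk 4: at line 3 remove [jhclp,fqlh] add [mkxgv,ppcs,yels] -> 10 lines: htd tqxbm jnfys mkxgv ppcs yels djyr wqpn qlyvc gqg
Final line 3: jnfys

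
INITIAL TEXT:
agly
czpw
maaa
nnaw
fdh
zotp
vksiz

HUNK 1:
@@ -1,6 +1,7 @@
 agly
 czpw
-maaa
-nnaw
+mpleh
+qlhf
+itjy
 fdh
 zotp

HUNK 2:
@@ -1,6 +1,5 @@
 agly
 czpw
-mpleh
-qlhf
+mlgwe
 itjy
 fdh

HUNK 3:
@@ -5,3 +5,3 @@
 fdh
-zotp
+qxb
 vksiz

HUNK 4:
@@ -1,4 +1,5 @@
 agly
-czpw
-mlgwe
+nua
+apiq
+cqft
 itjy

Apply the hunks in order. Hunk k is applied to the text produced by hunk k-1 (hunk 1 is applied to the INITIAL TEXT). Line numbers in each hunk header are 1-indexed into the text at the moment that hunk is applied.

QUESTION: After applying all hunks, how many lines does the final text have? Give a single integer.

Answer: 8

Derivation:
Hunk 1: at line 1 remove [maaa,nnaw] add [mpleh,qlhf,itjy] -> 8 lines: agly czpw mpleh qlhf itjy fdh zotp vksiz
Hunk 2: at line 1 remove [mpleh,qlhf] add [mlgwe] -> 7 lines: agly czpw mlgwe itjy fdh zotp vksiz
Hunk 3: at line 5 remove [zotp] add [qxb] -> 7 lines: agly czpw mlgwe itjy fdh qxb vksiz
Hunk 4: at line 1 remove [czpw,mlgwe] add [nua,apiq,cqft] -> 8 lines: agly nua apiq cqft itjy fdh qxb vksiz
Final line count: 8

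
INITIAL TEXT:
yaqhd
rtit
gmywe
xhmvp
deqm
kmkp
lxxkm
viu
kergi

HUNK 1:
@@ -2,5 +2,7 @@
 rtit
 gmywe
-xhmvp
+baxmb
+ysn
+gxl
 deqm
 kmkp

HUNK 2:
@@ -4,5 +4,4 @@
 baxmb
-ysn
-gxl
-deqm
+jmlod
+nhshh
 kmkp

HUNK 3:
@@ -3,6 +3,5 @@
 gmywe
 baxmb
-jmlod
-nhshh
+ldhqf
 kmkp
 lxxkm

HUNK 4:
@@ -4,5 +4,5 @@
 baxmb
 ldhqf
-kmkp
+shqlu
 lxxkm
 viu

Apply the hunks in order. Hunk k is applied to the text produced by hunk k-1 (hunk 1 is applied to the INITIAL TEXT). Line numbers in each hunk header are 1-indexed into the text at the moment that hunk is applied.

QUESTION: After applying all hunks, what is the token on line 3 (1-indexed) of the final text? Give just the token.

Hunk 1: at line 2 remove [xhmvp] add [baxmb,ysn,gxl] -> 11 lines: yaqhd rtit gmywe baxmb ysn gxl deqm kmkp lxxkm viu kergi
Hunk 2: at line 4 remove [ysn,gxl,deqm] add [jmlod,nhshh] -> 10 lines: yaqhd rtit gmywe baxmb jmlod nhshh kmkp lxxkm viu kergi
Hunk 3: at line 3 remove [jmlod,nhshh] add [ldhqf] -> 9 lines: yaqhd rtit gmywe baxmb ldhqf kmkp lxxkm viu kergi
Hunk 4: at line 4 remove [kmkp] add [shqlu] -> 9 lines: yaqhd rtit gmywe baxmb ldhqf shqlu lxxkm viu kergi
Final line 3: gmywe

Answer: gmywe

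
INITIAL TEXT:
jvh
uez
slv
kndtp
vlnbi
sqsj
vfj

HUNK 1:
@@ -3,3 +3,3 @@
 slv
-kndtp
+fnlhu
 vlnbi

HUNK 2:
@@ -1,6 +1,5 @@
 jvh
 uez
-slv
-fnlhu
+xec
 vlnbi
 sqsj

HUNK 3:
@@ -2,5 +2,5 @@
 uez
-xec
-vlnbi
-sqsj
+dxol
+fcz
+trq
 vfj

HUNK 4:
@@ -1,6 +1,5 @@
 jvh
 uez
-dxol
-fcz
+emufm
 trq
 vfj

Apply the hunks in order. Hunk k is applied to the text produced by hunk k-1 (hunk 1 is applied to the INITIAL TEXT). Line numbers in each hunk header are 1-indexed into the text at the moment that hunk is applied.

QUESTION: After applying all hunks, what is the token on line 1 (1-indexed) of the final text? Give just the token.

Answer: jvh

Derivation:
Hunk 1: at line 3 remove [kndtp] add [fnlhu] -> 7 lines: jvh uez slv fnlhu vlnbi sqsj vfj
Hunk 2: at line 1 remove [slv,fnlhu] add [xec] -> 6 lines: jvh uez xec vlnbi sqsj vfj
Hunk 3: at line 2 remove [xec,vlnbi,sqsj] add [dxol,fcz,trq] -> 6 lines: jvh uez dxol fcz trq vfj
Hunk 4: at line 1 remove [dxol,fcz] add [emufm] -> 5 lines: jvh uez emufm trq vfj
Final line 1: jvh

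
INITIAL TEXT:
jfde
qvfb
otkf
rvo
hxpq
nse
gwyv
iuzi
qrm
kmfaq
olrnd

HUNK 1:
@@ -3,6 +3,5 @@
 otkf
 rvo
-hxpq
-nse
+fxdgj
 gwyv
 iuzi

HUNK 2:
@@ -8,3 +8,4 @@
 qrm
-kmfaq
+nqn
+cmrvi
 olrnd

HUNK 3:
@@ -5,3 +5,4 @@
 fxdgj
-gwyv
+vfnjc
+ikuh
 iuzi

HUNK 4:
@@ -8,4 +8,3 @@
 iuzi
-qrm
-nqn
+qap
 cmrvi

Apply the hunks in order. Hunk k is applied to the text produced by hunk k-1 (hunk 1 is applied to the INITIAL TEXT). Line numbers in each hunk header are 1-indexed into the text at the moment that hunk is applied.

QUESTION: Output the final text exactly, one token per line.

Answer: jfde
qvfb
otkf
rvo
fxdgj
vfnjc
ikuh
iuzi
qap
cmrvi
olrnd

Derivation:
Hunk 1: at line 3 remove [hxpq,nse] add [fxdgj] -> 10 lines: jfde qvfb otkf rvo fxdgj gwyv iuzi qrm kmfaq olrnd
Hunk 2: at line 8 remove [kmfaq] add [nqn,cmrvi] -> 11 lines: jfde qvfb otkf rvo fxdgj gwyv iuzi qrm nqn cmrvi olrnd
Hunk 3: at line 5 remove [gwyv] add [vfnjc,ikuh] -> 12 lines: jfde qvfb otkf rvo fxdgj vfnjc ikuh iuzi qrm nqn cmrvi olrnd
Hunk 4: at line 8 remove [qrm,nqn] add [qap] -> 11 lines: jfde qvfb otkf rvo fxdgj vfnjc ikuh iuzi qap cmrvi olrnd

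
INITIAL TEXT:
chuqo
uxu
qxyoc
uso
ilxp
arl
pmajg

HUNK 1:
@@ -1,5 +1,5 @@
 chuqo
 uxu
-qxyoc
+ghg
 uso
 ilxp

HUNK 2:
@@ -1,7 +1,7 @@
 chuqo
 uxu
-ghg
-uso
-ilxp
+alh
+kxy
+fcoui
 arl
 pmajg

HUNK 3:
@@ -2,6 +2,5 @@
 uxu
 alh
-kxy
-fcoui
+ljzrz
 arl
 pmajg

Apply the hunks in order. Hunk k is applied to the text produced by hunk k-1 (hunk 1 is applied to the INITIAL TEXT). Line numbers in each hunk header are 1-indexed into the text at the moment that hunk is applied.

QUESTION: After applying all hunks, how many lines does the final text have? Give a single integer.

Hunk 1: at line 1 remove [qxyoc] add [ghg] -> 7 lines: chuqo uxu ghg uso ilxp arl pmajg
Hunk 2: at line 1 remove [ghg,uso,ilxp] add [alh,kxy,fcoui] -> 7 lines: chuqo uxu alh kxy fcoui arl pmajg
Hunk 3: at line 2 remove [kxy,fcoui] add [ljzrz] -> 6 lines: chuqo uxu alh ljzrz arl pmajg
Final line count: 6

Answer: 6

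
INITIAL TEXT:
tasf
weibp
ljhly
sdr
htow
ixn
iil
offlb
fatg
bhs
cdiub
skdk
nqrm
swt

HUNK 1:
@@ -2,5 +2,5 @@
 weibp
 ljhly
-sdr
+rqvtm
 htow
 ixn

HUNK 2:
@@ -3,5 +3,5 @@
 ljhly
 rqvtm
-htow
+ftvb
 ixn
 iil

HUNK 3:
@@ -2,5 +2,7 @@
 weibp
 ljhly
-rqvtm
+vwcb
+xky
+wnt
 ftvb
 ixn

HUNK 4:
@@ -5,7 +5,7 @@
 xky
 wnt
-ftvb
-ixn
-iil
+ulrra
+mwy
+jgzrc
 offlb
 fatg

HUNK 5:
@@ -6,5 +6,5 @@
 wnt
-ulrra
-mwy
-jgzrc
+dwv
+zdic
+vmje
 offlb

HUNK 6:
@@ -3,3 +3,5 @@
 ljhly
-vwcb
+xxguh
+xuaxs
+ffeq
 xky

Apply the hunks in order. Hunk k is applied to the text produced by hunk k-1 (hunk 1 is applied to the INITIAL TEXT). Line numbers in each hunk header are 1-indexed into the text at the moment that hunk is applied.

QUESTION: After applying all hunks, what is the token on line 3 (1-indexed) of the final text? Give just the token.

Answer: ljhly

Derivation:
Hunk 1: at line 2 remove [sdr] add [rqvtm] -> 14 lines: tasf weibp ljhly rqvtm htow ixn iil offlb fatg bhs cdiub skdk nqrm swt
Hunk 2: at line 3 remove [htow] add [ftvb] -> 14 lines: tasf weibp ljhly rqvtm ftvb ixn iil offlb fatg bhs cdiub skdk nqrm swt
Hunk 3: at line 2 remove [rqvtm] add [vwcb,xky,wnt] -> 16 lines: tasf weibp ljhly vwcb xky wnt ftvb ixn iil offlb fatg bhs cdiub skdk nqrm swt
Hunk 4: at line 5 remove [ftvb,ixn,iil] add [ulrra,mwy,jgzrc] -> 16 lines: tasf weibp ljhly vwcb xky wnt ulrra mwy jgzrc offlb fatg bhs cdiub skdk nqrm swt
Hunk 5: at line 6 remove [ulrra,mwy,jgzrc] add [dwv,zdic,vmje] -> 16 lines: tasf weibp ljhly vwcb xky wnt dwv zdic vmje offlb fatg bhs cdiub skdk nqrm swt
Hunk 6: at line 3 remove [vwcb] add [xxguh,xuaxs,ffeq] -> 18 lines: tasf weibp ljhly xxguh xuaxs ffeq xky wnt dwv zdic vmje offlb fatg bhs cdiub skdk nqrm swt
Final line 3: ljhly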